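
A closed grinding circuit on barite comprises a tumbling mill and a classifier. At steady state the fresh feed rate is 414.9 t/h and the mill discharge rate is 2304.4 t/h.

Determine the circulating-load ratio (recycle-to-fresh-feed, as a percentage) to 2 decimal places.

CL = 455.41 %

Discharge = new feed + return, hence
R = M − F = 2304.4 − 414.9 = 1889.5 t/h
CL = 100·R/F = 100·1889.5/414.9 = 455.41 %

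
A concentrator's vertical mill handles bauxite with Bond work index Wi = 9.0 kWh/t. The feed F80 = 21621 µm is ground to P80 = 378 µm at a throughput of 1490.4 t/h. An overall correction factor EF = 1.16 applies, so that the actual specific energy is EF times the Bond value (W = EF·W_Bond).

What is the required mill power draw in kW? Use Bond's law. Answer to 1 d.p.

P = 6944.9 kW

W = 10·Wi·[P80^(−½) − F80^(−½)]
W = 10·9.0·(1/√378 − 1/√21621) = 10·9.0·(0.044634) = 4.0170 kWh/t
Corrected W = EF·W_Bond = 1.16·4.0170 = 4.6597 kWh/t
P_mill = W·ṁ = 4.6597·1490.4 = 6944.9 kW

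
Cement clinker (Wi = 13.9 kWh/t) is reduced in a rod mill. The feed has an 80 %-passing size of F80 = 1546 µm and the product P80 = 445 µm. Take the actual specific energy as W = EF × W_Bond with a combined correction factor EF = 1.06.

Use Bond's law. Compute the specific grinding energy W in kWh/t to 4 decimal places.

W_Bond = 10·Wi·(1/√P₈₀ − 1/√F₈₀)
1/√445 = 0.047405;  1/√1546 = 0.025433
W = 10·13.9·(0.047405 − 0.025433) = 3.0541 kWh/t
Corrected W = EF·W_Bond = 1.06·3.0541 = 3.2373 kWh/t

W = 3.2373 kWh/t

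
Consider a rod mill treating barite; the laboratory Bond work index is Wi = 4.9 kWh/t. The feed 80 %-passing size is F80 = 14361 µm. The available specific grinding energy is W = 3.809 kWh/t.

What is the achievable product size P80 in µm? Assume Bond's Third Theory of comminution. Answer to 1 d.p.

P80 = 135.0 µm

W = 10 Wi / √P80 − 10 Wi / √F80
⇒ 1/√P80 = W/(10·Wi) + 1/√F80
  = 3.8090/(10·4.9) + 1/√14361 = 0.077735 + 0.008345 = 0.086079
P80 = (1/0.086079)² = 11.6172² = 134.96 µm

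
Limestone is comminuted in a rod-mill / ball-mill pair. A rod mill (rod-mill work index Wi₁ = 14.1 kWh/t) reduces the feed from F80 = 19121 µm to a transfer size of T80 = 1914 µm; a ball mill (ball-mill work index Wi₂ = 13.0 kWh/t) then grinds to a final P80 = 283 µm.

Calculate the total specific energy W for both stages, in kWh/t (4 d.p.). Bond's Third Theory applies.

W = 6.9595 kWh/t

Bond: W = 10·Wi·(1/√P80 − 1/√F80)
Stage 1 (19121→1914 µm, Wi₁=14.1): W₁ = 10·14.1·(0.022858 − 0.007232) = 2.2032 kWh/t
Stage 2 (1914→283 µm, Wi₂=13.0): W₂ = 10·13.0·(0.059444 − 0.022858) = 4.7562 kWh/t
W = W₁ + W₂ = 2.2032 + 4.7562 = 6.9595 kWh/t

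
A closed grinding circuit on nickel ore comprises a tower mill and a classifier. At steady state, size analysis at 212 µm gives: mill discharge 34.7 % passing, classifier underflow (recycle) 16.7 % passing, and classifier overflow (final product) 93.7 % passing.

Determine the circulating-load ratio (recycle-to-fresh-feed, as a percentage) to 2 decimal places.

Classifier node, passing 212 µm:
(1+r)d = ru + o → r = (o−d)/(d−u)
r = (93.7 − 34.7)/(34.7 − 16.7) = 59.0/18.0 = 3.2778
CL = 100·r = 327.78 %

CL = 327.78 %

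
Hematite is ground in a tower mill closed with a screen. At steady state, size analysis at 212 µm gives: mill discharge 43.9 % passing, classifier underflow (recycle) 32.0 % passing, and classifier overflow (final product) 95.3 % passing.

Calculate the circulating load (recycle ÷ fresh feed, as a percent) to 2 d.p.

Classifier node, passing 212 µm:
r = (o − d)/(d − u)
r = (95.3 − 43.9)/(43.9 − 32.0) = 51.4/11.9 = 4.3193
CL = 100·r = 431.93 %

CL = 431.93 %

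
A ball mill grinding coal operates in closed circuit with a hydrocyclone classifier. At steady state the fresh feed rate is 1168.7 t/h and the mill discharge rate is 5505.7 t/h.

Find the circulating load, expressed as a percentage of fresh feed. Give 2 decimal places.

CL = 371.10 %

Mill node: discharge = fresh + recycle.
R = M − F = 5505.7 − 1168.7 = 4337.0 t/h
CL = 100·R/F = 100·4337.0/1168.7 = 371.10 %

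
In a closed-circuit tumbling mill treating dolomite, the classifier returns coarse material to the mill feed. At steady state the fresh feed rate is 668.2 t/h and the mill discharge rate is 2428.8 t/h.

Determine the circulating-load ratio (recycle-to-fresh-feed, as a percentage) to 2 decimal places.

Steady state: M = F + R.
R = M − F = 2428.8 − 668.2 = 1760.6 t/h
CL = 100·R/F = 100·1760.6/668.2 = 263.48 %

CL = 263.48 %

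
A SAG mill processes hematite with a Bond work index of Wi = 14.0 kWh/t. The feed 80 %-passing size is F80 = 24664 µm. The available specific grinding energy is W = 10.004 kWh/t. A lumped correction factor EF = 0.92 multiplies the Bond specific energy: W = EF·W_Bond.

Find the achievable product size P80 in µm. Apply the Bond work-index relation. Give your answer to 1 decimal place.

W = 10 Wi (P80^-0.5 − F80^-0.5)
W_Bond = W / EF = 10.004 / 0.92 = 10.8739 kWh/t
⇒ 1/√P80 = W_Bond/(10·Wi) + 1/√F80
  = 10.8739/(10·14.0) + 1/√24664 = 0.077671 + 0.006367 = 0.084038
P80 = (1/0.084038)² = 11.8993² = 141.59 µm

P80 = 141.6 µm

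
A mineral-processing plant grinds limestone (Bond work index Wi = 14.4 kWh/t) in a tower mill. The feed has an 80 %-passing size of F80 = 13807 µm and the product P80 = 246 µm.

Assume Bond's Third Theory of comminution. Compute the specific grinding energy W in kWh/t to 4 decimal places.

W = 7.9556 kWh/t

Bond: W = 10·Wi·(1/√P80 − 1/√F80)
1/√246 = 0.063758;  1/√13807 = 0.008510
W = 10·14.4·(0.063758 − 0.008510) = 7.9556 kWh/t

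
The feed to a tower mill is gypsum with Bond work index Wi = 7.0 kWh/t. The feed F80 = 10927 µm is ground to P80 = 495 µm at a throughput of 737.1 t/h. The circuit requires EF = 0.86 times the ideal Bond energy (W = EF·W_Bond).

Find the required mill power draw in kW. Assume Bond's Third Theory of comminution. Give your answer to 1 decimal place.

P = 1569.9 kW

W = 10 Wi (1/√P80 − 1/√F80)  [Bond]
W = 10·7.0·(1/√495 − 1/√10927) = 10·7.0·(0.035380) = 2.4766 kWh/t
With EF = 0.86: W = 2.4766·0.86 = 2.1299 kWh/t
Mill draw = 2.1299 × 737.1 = 1569.9 kW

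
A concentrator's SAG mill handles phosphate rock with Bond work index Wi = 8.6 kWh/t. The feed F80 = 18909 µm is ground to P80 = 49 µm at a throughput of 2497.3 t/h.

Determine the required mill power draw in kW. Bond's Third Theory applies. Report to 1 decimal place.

P = 29119.3 kW

Bond:  W = 10 Wi (1/√P − 1/√F)
W = 10·8.6·(1/√49 − 1/√18909) = 10·8.6·(0.135585) = 11.6603 kWh/t
Power = W × throughput = 11.6603 kWh/t × 2497.3 t/h = 29119.3 kW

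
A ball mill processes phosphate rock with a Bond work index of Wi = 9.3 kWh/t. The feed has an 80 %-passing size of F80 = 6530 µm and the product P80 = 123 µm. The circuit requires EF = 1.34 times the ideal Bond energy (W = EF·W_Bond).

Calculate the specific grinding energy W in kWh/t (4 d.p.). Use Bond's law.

Bond:  W = 10 Wi (1/√P − 1/√F)
1/√123 = 0.090167;  1/√6530 = 0.012375
W = 10·9.3·(0.090167 − 0.012375) = 7.2347 kWh/t
With EF = 1.34: W = 7.2347·1.34 = 9.6944 kWh/t

W = 9.6944 kWh/t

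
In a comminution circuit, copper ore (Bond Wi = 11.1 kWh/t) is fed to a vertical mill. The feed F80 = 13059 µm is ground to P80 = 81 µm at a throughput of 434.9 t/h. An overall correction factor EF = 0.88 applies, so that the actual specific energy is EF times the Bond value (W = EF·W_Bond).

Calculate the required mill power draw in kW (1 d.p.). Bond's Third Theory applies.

W = 10 Wi (1/√P80 − 1/√F80)  [Bond]
W = 10·11.1·(1/√81 − 1/√13059) = 10·11.1·(0.102360) = 11.3620 kWh/t
Apply correction: 11.3620 × 0.88 = 9.9986 kWh/t
Power = W × throughput = 9.9986 kWh/t × 434.9 t/h = 4348.4 kW

P = 4348.4 kW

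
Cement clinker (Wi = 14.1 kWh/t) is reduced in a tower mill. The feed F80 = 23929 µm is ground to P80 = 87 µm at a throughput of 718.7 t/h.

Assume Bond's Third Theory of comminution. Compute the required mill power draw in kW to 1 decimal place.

P = 10209.3 kW

W = 10·Wi·[P80^(−½) − F80^(−½)]
W = 10·14.1·(1/√87 − 1/√23929) = 10·14.1·(0.100747) = 14.2053 kWh/t
Power = W × throughput = 14.2053 kWh/t × 718.7 t/h = 10209.3 kW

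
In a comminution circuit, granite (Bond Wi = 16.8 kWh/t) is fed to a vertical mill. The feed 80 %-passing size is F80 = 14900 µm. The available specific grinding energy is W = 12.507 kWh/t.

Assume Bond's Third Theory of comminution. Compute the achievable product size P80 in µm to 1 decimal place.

P80 = 146.4 µm

Bond:  W = 10 Wi (1/√P − 1/√F)
P80^(−½) = W/(10 Wi) + F80^(−½)
  = 12.5070/(10·16.8) + 1/√14900 = 0.074446 + 0.008192 = 0.082639
P80 = (1/0.082639)² = 12.1009² = 146.43 µm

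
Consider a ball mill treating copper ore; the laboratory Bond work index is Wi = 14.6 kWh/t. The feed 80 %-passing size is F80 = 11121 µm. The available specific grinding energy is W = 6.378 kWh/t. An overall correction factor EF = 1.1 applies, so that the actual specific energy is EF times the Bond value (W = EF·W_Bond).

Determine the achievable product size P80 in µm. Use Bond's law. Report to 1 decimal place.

P80 = 413.2 µm

W = 10·Wi·(P80^(-½) − F80^(-½))
W_Bond = W / EF = 6.378 / 1.1 = 5.7982 kWh/t
⇒ 1/√P80 = W_Bond/(10·Wi) + 1/√F80
  = 5.7982/(10·14.6) + 1/√11121 = 0.039714 + 0.009483 = 0.049196
P80 = (1/0.049196)² = 20.3268² = 413.18 µm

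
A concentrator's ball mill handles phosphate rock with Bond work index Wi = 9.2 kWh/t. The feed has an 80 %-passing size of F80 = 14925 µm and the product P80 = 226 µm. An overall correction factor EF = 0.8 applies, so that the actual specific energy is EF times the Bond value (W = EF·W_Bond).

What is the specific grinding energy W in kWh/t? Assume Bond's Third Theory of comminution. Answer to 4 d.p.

W = 10 Wi (1/√P80 − 1/√F80)  [Bond]
1/√226 = 0.066519;  1/√14925 = 0.008185
W = 10·9.2·(0.066519 − 0.008185) = 5.3667 kWh/t
Corrected W = EF·W_Bond = 0.8·5.3667 = 4.2933 kWh/t

W = 4.2933 kWh/t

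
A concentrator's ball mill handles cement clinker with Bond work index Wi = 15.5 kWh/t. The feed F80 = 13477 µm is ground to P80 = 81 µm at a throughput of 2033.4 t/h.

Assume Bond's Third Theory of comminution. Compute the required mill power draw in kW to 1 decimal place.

W = 10 Wi (P80^-0.5 − F80^-0.5)
W = 10·15.5·(1/√81 − 1/√13477) = 10·15.5·(0.102497) = 15.8871 kWh/t
Mill draw = 15.8871 × 2033.4 = 32304.7 kW

P = 32304.7 kW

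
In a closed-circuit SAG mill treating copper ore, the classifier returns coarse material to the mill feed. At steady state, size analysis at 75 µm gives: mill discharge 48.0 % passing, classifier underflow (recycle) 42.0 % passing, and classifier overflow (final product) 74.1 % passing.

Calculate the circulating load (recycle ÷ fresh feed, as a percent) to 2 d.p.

CL = 435.00 %

Mass balance on the −75 µm fraction:
(1+r)·d = r·u + o ⇒ r = (o−d)/(d−u)
r = (74.1 − 48.0)/(48.0 − 42.0) = 26.1/6.0 = 4.3500
CL = 100·r = 435.00 %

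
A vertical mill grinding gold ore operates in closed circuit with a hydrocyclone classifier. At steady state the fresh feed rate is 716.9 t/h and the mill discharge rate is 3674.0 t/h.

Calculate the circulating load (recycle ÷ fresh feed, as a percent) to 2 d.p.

Discharge = new feed + return, hence
R = M − F = 3674.0 − 716.9 = 2957.1 t/h
CL = 100·R/F = 100·2957.1/716.9 = 412.48 %

CL = 412.48 %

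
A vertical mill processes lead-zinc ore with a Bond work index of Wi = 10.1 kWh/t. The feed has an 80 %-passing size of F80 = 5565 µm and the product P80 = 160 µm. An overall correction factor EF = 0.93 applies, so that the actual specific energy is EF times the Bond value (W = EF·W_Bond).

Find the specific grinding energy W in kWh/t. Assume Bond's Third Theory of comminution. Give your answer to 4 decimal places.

W_Bond = 10·Wi·(1/√P₈₀ − 1/√F₈₀)
1/√160 = 0.079057;  1/√5565 = 0.013405
W = 10·10.1·(0.079057 − 0.013405) = 6.6308 kWh/t
Corrected W = EF·W_Bond = 0.93·6.6308 = 6.1667 kWh/t

W = 6.1667 kWh/t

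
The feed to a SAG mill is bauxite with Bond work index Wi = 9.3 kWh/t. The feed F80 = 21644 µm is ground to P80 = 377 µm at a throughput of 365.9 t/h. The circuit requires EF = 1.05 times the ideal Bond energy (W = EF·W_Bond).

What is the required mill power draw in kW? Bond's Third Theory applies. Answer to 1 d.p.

Bond: W = 10·Wi·(1/√P80 − 1/√F80)
W = 10·9.3·(1/√377 − 1/√21644) = 10·9.3·(0.044705) = 4.1576 kWh/t
Corrected W = EF·W_Bond = 1.05·4.1576 = 4.3655 kWh/t
Power = W × throughput = 4.3655 kWh/t × 365.9 t/h = 1597.3 kW

P = 1597.3 kW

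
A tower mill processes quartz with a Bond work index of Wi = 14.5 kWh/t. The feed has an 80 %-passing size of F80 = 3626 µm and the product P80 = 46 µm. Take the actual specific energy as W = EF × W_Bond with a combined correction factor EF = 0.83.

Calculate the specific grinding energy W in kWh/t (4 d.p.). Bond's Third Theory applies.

W = 15.7460 kWh/t

Bond: W = 10·Wi·(1/√P80 − 1/√F80)
1/√46 = 0.147442;  1/√3626 = 0.016607
W = 10·14.5·(0.147442 − 0.016607) = 18.9711 kWh/t
Corrected W = EF·W_Bond = 0.83·18.9711 = 15.7460 kWh/t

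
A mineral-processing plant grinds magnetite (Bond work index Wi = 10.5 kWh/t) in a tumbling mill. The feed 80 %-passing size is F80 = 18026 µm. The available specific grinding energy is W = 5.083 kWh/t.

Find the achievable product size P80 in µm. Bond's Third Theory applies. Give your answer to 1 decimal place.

W = 10 Wi (1/√P80 − 1/√F80)  [Bond]
P80^(−½) = W/(10 Wi) + F80^(−½)
  = 5.0830/(10·10.5) + 1/√18026 = 0.048410 + 0.007448 = 0.055858
P80 = (1/0.055858)² = 17.9026² = 320.50 µm

P80 = 320.5 µm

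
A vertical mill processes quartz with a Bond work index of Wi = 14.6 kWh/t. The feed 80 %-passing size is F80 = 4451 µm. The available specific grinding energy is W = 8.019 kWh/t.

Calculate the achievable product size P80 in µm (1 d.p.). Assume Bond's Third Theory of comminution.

P80 = 204.6 µm

Bond: W = 10·Wi·(1/√P80 − 1/√F80)
P80^(−½) = W/(10 Wi) + F80^(−½)
  = 8.0190/(10·14.6) + 1/√4451 = 0.054925 + 0.014989 = 0.069914
P80 = (1/0.069914)² = 14.3034² = 204.59 µm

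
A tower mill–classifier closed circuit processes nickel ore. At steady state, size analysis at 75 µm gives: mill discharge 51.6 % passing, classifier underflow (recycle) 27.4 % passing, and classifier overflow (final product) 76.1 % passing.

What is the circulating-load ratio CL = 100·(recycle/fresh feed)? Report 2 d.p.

Two-product formula at 75 µm:
(1+r)·d = r·u + o ⇒ r = (o−d)/(d−u)
r = (76.1 − 51.6)/(51.6 − 27.4) = 24.5/24.2 = 1.0124
CL = 100·r = 101.24 %

CL = 101.24 %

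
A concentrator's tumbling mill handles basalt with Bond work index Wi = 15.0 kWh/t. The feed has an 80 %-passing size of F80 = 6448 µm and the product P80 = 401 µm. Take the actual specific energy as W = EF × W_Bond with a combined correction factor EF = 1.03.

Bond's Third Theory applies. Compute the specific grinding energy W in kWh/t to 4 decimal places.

W = 10 Wi (P80^-0.5 − F80^-0.5)
1/√401 = 0.049938;  1/√6448 = 0.012453
W = 10·15.0·(0.049938 − 0.012453) = 5.6226 kWh/t
Apply correction: 5.6226 × 1.03 = 5.7913 kWh/t

W = 5.7913 kWh/t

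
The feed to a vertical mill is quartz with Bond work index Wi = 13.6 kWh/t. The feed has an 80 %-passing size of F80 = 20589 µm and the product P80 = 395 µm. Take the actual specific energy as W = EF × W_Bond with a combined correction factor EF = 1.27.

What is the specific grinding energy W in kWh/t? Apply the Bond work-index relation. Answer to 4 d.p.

W = 7.4868 kWh/t

W = 10 Wi (P80^-0.5 − F80^-0.5)
1/√395 = 0.050315;  1/√20589 = 0.006969
W = 10·13.6·(0.050315 − 0.006969) = 5.8951 kWh/t
W_actual = 1.27 × 5.8951 = 7.4868 kWh/t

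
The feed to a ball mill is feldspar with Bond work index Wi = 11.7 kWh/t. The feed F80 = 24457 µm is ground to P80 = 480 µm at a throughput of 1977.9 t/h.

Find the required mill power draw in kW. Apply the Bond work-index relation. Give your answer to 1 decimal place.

P = 9082.8 kW

W = 10 Wi / √P80 − 10 Wi / √F80
W = 10·11.7·(1/√480 − 1/√24457) = 10·11.7·(0.039249) = 4.5922 kWh/t
Mill draw = 4.5922 × 1977.9 = 9082.8 kW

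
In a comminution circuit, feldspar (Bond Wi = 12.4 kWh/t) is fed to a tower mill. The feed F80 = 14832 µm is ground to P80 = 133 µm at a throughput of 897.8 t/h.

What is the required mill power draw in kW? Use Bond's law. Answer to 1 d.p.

Bond: W = 10·Wi·(1/√P80 − 1/√F80)
W = 10·12.4·(1/√133 − 1/√14832) = 10·12.4·(0.078500) = 9.7340 kWh/t
Mill draw = 9.7340 × 897.8 = 8739.2 kW

P = 8739.2 kW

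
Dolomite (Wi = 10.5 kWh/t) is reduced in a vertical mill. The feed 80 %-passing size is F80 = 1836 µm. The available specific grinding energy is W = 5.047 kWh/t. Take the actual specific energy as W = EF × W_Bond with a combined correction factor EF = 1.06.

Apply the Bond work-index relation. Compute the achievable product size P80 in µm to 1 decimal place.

P80 = 212.0 µm

Bond: W = 10·Wi·(1/√P80 − 1/√F80)
W_Bond = W / EF = 5.047 / 1.06 = 4.7613 kWh/t
⇒ 1/√P80 = W_Bond/(10 Wi) + 1/√F80
  = 4.7613/(10·10.5) + 1/√1836 = 0.045346 + 0.023338 = 0.068684
P80 = (1/0.068684)² = 14.5594² = 211.98 µm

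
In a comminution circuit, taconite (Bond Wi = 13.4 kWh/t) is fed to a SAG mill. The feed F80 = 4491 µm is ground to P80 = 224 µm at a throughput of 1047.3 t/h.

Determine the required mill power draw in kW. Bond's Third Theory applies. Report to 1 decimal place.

W_Bond = 10·Wi·(1/√P₈₀ − 1/√F₈₀)
W = 10·13.4·(1/√224 − 1/√4491) = 10·13.4·(0.051893) = 6.9537 kWh/t
P = W·T = 6.9537·1047.3 = 7282.6 kW

P = 7282.6 kW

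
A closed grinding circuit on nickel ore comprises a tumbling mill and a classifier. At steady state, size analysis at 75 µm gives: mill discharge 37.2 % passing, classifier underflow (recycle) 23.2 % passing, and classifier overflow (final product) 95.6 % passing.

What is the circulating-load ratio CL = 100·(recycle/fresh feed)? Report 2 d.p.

Let r = R/F. Size balance at 75 µm:
(1+r)d = ru + o → r = (o−d)/(d−u)
r = (95.6 − 37.2)/(37.2 − 23.2) = 58.4/14.0 = 4.1714
CL = 100·r = 417.14 %

CL = 417.14 %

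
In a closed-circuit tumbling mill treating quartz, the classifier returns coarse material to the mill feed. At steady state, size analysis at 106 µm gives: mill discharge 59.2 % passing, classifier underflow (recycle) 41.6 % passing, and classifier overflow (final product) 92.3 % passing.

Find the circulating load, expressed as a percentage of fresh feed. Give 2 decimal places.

CL = 188.07 %

Two-product formula at 106 µm:
Fd + Rd = Ru + Fo ⇒ R/F = (o−d)/(d−u)
r = (92.3 − 59.2)/(59.2 − 41.6) = 33.1/17.6 = 1.8807
CL = 100·r = 188.07 %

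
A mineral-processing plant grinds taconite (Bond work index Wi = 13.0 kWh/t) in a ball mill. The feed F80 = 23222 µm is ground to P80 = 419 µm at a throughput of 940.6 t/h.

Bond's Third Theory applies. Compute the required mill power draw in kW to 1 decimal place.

P = 5171.3 kW

W = 10 Wi (P80^-0.5 − F80^-0.5)
W = 10·13.0·(1/√419 − 1/√23222) = 10·13.0·(0.042291) = 5.4978 kWh/t
Power = W × throughput = 5.4978 kWh/t × 940.6 t/h = 5171.3 kW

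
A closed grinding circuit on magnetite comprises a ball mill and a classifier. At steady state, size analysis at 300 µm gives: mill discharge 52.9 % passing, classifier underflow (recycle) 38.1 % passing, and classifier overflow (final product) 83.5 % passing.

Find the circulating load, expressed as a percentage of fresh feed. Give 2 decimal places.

CL = 206.76 %

Balance %-passing 300 µm (r = R/F):
(1+r)·d = r·u + o ⇒ r = (o−d)/(d−u)
r = (83.5 − 52.9)/(52.9 − 38.1) = 30.6/14.8 = 2.0676
CL = 100·r = 206.76 %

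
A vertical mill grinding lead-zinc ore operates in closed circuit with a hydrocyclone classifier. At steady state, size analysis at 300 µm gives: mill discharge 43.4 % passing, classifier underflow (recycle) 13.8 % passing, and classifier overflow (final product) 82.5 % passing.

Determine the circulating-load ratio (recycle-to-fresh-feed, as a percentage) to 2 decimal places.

Let r = R/F. Size balance at 300 µm:
Fd + Rd = Ru + Fo ⇒ R/F = (o−d)/(d−u)
r = (82.5 − 43.4)/(43.4 − 13.8) = 39.1/29.6 = 1.3209
CL = 100·r = 132.09 %

CL = 132.09 %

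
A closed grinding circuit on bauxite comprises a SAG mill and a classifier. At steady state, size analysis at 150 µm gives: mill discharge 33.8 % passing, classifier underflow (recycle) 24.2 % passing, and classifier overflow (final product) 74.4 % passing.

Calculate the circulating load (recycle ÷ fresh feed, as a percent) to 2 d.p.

CL = 422.92 %

Classifier node, passing 150 µm:
(1+r)·d = r·u + o ⇒ r = (o−d)/(d−u)
r = (74.4 − 33.8)/(33.8 − 24.2) = 40.6/9.6 = 4.2292
CL = 100·r = 422.92 %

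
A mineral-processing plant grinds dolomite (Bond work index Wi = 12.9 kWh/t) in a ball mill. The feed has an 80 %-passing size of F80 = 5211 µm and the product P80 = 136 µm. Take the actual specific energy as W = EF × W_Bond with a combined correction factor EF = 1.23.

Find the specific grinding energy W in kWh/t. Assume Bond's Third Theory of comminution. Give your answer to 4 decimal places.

W = 11.4078 kWh/t

W = 10·Wi·[P80^(−½) − F80^(−½)]
1/√136 = 0.085749;  1/√5211 = 0.013853
W = 10·12.9·(0.085749 − 0.013853) = 9.2746 kWh/t
Corrected W = EF·W_Bond = 1.23·9.2746 = 11.4078 kWh/t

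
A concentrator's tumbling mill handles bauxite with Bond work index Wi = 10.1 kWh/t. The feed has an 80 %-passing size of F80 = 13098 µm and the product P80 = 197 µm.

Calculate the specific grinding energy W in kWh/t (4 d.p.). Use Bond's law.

W = 6.3134 kWh/t

W = 10 Wi (P80^-0.5 − F80^-0.5)
1/√197 = 0.071247;  1/√13098 = 0.008738
W = 10·10.1·(0.071247 − 0.008738) = 6.3134 kWh/t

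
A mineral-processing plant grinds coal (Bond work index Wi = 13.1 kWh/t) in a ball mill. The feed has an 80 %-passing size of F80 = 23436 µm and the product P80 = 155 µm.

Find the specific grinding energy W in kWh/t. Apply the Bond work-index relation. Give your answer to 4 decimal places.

W = 10·Wi·[P80^(−½) − F80^(−½)]
1/√155 = 0.080322;  1/√23436 = 0.006532
W = 10·13.1·(0.080322 − 0.006532) = 9.6665 kWh/t

W = 9.6665 kWh/t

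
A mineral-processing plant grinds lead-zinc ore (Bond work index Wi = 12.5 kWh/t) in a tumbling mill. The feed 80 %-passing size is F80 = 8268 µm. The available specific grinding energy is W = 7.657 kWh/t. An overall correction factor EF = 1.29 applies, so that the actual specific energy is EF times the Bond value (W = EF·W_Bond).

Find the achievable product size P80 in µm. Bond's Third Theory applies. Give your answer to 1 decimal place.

W = 10·Wi·(P80^(-½) − F80^(-½))
W_Bond = W / EF = 7.657 / 1.29 = 5.9357 kWh/t
1/√P80 = 1/√F80 + W_Bond/(10·Wi)
  = 5.9357/(10·12.5) + 1/√8268 = 0.047485 + 0.010998 = 0.058483
P80 = (1/0.058483)² = 17.0990² = 292.38 µm

P80 = 292.4 µm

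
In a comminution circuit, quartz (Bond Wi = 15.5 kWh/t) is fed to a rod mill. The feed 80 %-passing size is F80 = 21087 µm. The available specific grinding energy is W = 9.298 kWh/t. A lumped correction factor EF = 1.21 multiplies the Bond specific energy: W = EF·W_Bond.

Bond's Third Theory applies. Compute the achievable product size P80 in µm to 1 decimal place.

P80 = 313.7 µm

W = 10 Wi (P80^-0.5 − F80^-0.5)
W_Bond = W / EF = 9.298 / 1.21 = 7.6843 kWh/t
⇒ 1/√P80 = W_Bond/(10·Wi) + 1/√F80
  = 7.6843/(10·15.5) + 1/√21087 = 0.049576 + 0.006886 = 0.056463
P80 = (1/0.056463)² = 17.7109² = 313.67 µm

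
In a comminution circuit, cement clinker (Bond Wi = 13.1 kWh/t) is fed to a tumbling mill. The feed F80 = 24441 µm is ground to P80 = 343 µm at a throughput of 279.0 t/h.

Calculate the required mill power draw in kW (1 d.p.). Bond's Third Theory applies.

P = 1739.7 kW

W = 10 Wi (P80^-0.5 − F80^-0.5)
W = 10·13.1·(1/√343 − 1/√24441) = 10·13.1·(0.047598) = 6.2354 kWh/t
Power = W × throughput = 6.2354 kWh/t × 279.0 t/h = 1739.7 kW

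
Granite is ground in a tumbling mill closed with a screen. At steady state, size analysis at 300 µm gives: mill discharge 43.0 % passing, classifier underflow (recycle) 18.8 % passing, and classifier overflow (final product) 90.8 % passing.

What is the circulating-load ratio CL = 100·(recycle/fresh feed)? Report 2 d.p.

CL = 197.52 %

Mass balance on the −300 µm fraction:
(1+r)d = ru + o → r = (o−d)/(d−u)
r = (90.8 − 43.0)/(43.0 − 18.8) = 47.8/24.2 = 1.9752
CL = 100·r = 197.52 %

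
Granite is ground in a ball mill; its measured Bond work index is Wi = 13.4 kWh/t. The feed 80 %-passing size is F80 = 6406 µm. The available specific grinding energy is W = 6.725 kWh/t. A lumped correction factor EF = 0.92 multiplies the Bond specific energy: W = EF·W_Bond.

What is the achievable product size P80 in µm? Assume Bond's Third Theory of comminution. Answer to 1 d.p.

P80 = 222.5 µm

W = 10 Wi (1/√P80 − 1/√F80)  [Bond]
W_Bond = W / EF = 6.725 / 0.92 = 7.3098 kWh/t
⇒ 1/√P80 = W_Bond/(10 Wi) + 1/√F80
  = 7.3098/(10·13.4) + 1/√6406 = 0.054551 + 0.012494 = 0.067045
P80 = (1/0.067045)² = 14.9154² = 222.47 µm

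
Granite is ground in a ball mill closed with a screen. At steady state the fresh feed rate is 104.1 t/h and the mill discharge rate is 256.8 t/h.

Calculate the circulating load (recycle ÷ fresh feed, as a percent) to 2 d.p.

CL = 146.69 %

M = F + R at steady state, so:
R = M − F = 256.8 − 104.1 = 152.7 t/h
CL = 100·R/F = 100·152.7/104.1 = 146.69 %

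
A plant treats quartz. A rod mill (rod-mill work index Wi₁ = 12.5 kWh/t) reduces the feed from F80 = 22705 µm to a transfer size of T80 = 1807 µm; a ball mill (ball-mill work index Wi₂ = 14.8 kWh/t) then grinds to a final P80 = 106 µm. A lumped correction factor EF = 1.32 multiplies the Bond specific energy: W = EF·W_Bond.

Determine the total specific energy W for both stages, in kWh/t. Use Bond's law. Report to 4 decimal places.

W = 17.1658 kWh/t

W = 10 Wi / √P80 − 10 Wi / √F80
Stage 1 (22705→1807 µm, Wi₁=12.5): W₁ = 10·12.5·(0.023525 − 0.006637) = 2.1110 kWh/t
Stage 2 (1807→106 µm, Wi₂=14.8): W₂ = 10·14.8·(0.097129 − 0.023525) = 10.8934 kWh/t
W = W₁ + W₂ = 2.1110 + 10.8934 = 13.0044 kWh/t
W_actual = 1.32 × 13.0044 = 17.1658 kWh/t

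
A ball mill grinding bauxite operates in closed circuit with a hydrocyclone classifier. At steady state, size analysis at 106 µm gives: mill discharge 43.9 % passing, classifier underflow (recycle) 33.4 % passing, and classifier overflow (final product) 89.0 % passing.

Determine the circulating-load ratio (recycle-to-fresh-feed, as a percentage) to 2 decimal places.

CL = 429.52 %

Let r = R/F. Size balance at 106 µm:
d + r·d = r·u + o → r(d−u) = o−d
r = (89.0 − 43.9)/(43.9 − 33.4) = 45.1/10.5 = 4.2952
CL = 100·r = 429.52 %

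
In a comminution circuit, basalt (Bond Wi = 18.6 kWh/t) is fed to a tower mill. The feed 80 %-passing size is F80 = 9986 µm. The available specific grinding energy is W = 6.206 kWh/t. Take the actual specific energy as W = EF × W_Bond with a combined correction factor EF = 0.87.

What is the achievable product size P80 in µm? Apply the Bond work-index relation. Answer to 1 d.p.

Bond: W = 10·Wi·(1/√P80 − 1/√F80)
W_Bond = W / EF = 6.206 / 0.87 = 7.1333 kWh/t
P80^-0.5 = F80^-0.5 + W_Bond/(10 Wi)
  = 7.1333/(10·18.6) + 1/√9986 = 0.038351 + 0.010007 = 0.048358
P80 = (1/0.048358)² = 20.6790² = 427.62 µm

P80 = 427.6 µm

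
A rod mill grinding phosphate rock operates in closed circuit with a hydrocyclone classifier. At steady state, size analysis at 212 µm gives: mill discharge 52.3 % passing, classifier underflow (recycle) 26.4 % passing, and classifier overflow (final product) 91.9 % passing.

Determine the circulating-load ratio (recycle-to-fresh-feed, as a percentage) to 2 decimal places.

CL = 152.90 %

Two-product formula at 212 µm:
(1+r)d = ru + o → r = (o−d)/(d−u)
r = (91.9 − 52.3)/(52.3 − 26.4) = 39.6/25.9 = 1.5290
CL = 100·r = 152.90 %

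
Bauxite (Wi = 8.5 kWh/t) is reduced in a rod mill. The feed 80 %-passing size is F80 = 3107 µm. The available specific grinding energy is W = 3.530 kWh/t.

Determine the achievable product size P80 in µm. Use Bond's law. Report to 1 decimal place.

P80 = 282.8 µm

W = 10·Wi·(P80^(-½) − F80^(-½))
1/√P80 = 1/√F80 + W/(10·Wi)
  = 3.5300/(10·8.5) + 1/√3107 = 0.041529 + 0.017940 = 0.059470
P80 = (1/0.059470)² = 16.8153² = 282.75 µm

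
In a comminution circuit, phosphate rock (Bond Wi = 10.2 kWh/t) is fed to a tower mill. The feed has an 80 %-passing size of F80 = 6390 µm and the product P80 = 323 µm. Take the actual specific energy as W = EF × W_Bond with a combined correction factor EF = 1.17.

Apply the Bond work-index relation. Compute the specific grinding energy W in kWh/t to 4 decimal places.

W_Bond = 10·Wi·(1/√P₈₀ − 1/√F₈₀)
1/√323 = 0.055641;  1/√6390 = 0.012510
W = 10·10.2·(0.055641 − 0.012510) = 4.3994 kWh/t
W_actual = 1.17 × 4.3994 = 5.1473 kWh/t

W = 5.1473 kWh/t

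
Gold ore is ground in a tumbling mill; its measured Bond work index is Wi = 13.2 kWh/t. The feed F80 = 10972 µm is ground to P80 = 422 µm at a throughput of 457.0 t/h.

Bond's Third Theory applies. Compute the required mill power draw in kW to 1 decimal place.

P = 2360.6 kW

Bond: W = 10·Wi·(1/√P80 − 1/√F80)
W = 10·13.2·(1/√422 − 1/√10972) = 10·13.2·(0.039132) = 5.1655 kWh/t
Mill draw = 5.1655 × 457.0 = 2360.6 kW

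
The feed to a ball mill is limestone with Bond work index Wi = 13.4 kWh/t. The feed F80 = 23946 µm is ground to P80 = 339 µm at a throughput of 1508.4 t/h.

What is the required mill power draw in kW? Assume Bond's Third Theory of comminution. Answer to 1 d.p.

Bond: W = 10·Wi·(1/√P80 − 1/√F80)
W = 10·13.4·(1/√339 − 1/√23946) = 10·13.4·(0.047850) = 6.4119 kWh/t
Mill draw = 6.4119 × 1508.4 = 9671.8 kW

P = 9671.8 kW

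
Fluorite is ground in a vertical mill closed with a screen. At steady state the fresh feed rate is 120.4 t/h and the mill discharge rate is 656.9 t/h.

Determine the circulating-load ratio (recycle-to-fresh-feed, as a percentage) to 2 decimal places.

CL = 445.60 %

Steady state: M = F + R.
R = M − F = 656.9 − 120.4 = 536.5 t/h
CL = 100·R/F = 100·536.5/120.4 = 445.60 %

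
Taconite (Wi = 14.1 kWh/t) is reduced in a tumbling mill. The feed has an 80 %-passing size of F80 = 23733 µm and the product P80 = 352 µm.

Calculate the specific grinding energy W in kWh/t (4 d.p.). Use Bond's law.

W = 6.6001 kWh/t

W = 10·Wi·(P80^(-½) − F80^(-½))
1/√352 = 0.053300;  1/√23733 = 0.006491
W = 10·14.1·(0.053300 − 0.006491) = 6.6001 kWh/t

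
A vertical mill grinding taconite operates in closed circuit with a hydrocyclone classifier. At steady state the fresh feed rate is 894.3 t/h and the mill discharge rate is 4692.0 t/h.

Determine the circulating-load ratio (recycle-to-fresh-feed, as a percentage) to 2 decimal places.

Discharge = new feed + return, hence
R = M − F = 4692.0 − 894.3 = 3797.7 t/h
CL = 100·R/F = 100·3797.7/894.3 = 424.66 %

CL = 424.66 %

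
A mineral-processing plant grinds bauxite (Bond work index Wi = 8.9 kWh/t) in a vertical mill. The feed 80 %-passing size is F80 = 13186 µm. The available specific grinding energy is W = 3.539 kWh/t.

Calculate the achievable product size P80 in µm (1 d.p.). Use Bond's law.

W_Bond = 10·Wi·(1/√P₈₀ − 1/√F₈₀)
P80^-0.5 = F80^-0.5 + W/(10 Wi)
  = 3.5390/(10·8.9) + 1/√13186 = 0.039764 + 0.008709 = 0.048473
P80 = (1/0.048473)² = 20.6302² = 425.61 µm

P80 = 425.6 µm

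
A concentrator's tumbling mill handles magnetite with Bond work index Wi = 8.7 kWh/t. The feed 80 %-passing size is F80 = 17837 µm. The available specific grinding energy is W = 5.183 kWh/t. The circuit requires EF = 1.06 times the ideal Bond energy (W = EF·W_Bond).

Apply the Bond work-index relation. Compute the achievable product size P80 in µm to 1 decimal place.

Bond: W = 10·Wi·(1/√P80 − 1/√F80)
W_Bond = W / EF = 5.183 / 1.06 = 4.8896 kWh/t
P80^-0.5 = F80^-0.5 + W_Bond/(10 Wi)
  = 4.8896/(10·8.7) + 1/√17837 = 0.056203 + 0.007488 = 0.063690
P80 = (1/0.063690)² = 15.7010² = 246.52 µm

P80 = 246.5 µm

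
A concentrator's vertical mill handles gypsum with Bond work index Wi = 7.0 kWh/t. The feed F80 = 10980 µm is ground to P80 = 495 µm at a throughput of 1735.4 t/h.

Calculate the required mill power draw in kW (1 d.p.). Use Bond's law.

P = 4300.7 kW

Bond:  W = 10 Wi (1/√P − 1/√F)
W = 10·7.0·(1/√495 − 1/√10980) = 10·7.0·(0.035403) = 2.4782 kWh/t
Power = W × throughput = 2.4782 kWh/t × 1735.4 t/h = 4300.7 kW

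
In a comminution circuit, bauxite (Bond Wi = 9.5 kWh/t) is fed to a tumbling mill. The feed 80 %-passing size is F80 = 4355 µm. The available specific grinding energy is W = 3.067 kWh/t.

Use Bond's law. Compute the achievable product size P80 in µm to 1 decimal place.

Bond:  W = 10 Wi (1/√P − 1/√F)
P80^(−½) = W/(10 Wi) + F80^(−½)
  = 3.0670/(10·9.5) + 1/√4355 = 0.032284 + 0.015153 = 0.047437
P80 = (1/0.047437)² = 21.0804² = 444.38 µm

P80 = 444.4 µm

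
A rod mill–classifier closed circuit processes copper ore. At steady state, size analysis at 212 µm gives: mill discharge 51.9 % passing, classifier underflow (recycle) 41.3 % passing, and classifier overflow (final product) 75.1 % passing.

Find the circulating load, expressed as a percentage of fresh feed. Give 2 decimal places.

CL = 218.87 %

Classifier node, passing 212 µm:
r = (o − d)/(d − u)
r = (75.1 − 51.9)/(51.9 − 41.3) = 23.2/10.6 = 2.1887
CL = 100·r = 218.87 %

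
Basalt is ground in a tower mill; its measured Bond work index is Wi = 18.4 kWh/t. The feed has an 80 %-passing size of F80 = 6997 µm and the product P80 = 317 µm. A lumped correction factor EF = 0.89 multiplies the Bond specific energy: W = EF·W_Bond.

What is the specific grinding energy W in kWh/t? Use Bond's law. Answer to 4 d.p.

W = 7.2400 kWh/t

Bond:  W = 10 Wi (1/√P − 1/√F)
1/√317 = 0.056166;  1/√6997 = 0.011955
W = 10·18.4·(0.056166 − 0.011955) = 8.1348 kWh/t
Apply correction: 8.1348 × 0.89 = 7.2400 kWh/t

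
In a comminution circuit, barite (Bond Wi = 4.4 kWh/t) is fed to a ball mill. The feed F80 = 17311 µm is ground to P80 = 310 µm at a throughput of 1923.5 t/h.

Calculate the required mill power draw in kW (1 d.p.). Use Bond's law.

W = 10 Wi (P80^-0.5 − F80^-0.5)
W = 10·4.4·(1/√310 − 1/√17311) = 10·4.4·(0.049196) = 2.1646 kWh/t
P = W·T = 2.1646·1923.5 = 4163.6 kW

P = 4163.6 kW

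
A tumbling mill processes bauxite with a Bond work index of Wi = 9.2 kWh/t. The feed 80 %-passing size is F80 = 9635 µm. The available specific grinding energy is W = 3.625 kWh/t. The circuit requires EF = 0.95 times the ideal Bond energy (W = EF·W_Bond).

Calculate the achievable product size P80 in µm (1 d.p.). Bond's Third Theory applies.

P80 = 374.7 µm

W = 10 Wi / √P80 − 10 Wi / √F80
W_Bond = W / EF = 3.625 / 0.95 = 3.8158 kWh/t
⇒ 1/√P80 = W_Bond/(10·Wi) + 1/√F80
  = 3.8158/(10·9.2) + 1/√9635 = 0.041476 + 0.010188 = 0.051664
P80 = (1/0.051664)² = 19.3560² = 374.65 µm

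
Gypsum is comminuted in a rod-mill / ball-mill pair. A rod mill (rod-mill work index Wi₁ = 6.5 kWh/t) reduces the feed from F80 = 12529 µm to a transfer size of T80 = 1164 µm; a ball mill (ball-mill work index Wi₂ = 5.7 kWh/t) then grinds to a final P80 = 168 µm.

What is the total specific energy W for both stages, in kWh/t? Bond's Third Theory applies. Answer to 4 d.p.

Bond:  W = 10 Wi (1/√P − 1/√F)
Stage 1 (12529→1164 µm, Wi₁=6.5): W₁ = 10·6.5·(0.029311 − 0.008934) = 1.3245 kWh/t
Stage 2 (1164→168 µm, Wi₂=5.7): W₂ = 10·5.7·(0.077152 − 0.029311) = 2.7269 kWh/t
W = W₁ + W₂ = 1.3245 + 2.7269 = 4.0514 kWh/t

W = 4.0514 kWh/t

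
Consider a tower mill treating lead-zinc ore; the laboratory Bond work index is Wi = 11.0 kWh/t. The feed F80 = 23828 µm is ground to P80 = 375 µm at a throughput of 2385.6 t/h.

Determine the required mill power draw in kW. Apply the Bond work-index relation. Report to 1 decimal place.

W = 10 Wi (P80^-0.5 − F80^-0.5)
W = 10·11.0·(1/√375 − 1/√23828) = 10·11.0·(0.045162) = 4.9678 kWh/t
P = W·T = 4.9678·2385.6 = 11851.1 kW

P = 11851.1 kW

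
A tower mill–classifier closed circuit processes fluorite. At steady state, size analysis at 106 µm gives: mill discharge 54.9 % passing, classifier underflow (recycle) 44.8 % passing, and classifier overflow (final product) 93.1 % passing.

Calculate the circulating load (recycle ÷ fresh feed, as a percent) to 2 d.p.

Mass balance on the −106 µm fraction:
(1+r)d = ru + o → r = (o−d)/(d−u)
r = (93.1 − 54.9)/(54.9 − 44.8) = 38.2/10.1 = 3.7822
CL = 100·r = 378.22 %

CL = 378.22 %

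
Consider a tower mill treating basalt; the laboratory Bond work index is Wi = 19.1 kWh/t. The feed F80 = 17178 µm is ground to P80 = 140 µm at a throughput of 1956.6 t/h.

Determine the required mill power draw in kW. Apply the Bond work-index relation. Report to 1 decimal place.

W = 10 Wi (1/√P80 − 1/√F80)  [Bond]
W = 10·19.1·(1/√140 − 1/√17178) = 10·19.1·(0.076886) = 14.6852 kWh/t
P = W·T = 14.6852·1956.6 = 28733.0 kW

P = 28733.0 kW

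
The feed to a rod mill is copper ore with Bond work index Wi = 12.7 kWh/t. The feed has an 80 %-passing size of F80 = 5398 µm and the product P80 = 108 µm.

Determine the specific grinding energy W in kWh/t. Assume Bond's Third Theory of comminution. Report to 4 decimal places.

W = 10 Wi (1/√P80 − 1/√F80)  [Bond]
1/√108 = 0.096225;  1/√5398 = 0.013611
W = 10·12.7·(0.096225 − 0.013611) = 10.4920 kWh/t

W = 10.4920 kWh/t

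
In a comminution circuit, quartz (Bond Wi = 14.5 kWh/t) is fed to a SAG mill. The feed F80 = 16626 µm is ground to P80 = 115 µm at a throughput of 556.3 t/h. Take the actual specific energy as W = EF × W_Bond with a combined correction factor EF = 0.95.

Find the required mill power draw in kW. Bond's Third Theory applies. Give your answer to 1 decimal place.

P = 6551.5 kW

Bond:  W = 10 Wi (1/√P − 1/√F)
W = 10·14.5·(1/√115 − 1/√16626) = 10·14.5·(0.085495) = 12.3968 kWh/t
Corrected W = EF·W_Bond = 0.95·12.3968 = 11.7769 kWh/t
Power = W × throughput = 11.7769 kWh/t × 556.3 t/h = 6551.5 kW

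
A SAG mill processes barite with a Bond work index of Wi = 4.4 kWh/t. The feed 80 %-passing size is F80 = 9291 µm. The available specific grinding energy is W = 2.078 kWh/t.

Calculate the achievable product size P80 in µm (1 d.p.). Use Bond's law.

P80 = 301.4 µm

W = 10 Wi / √P80 − 10 Wi / √F80
P80^-0.5 = F80^-0.5 + W/(10 Wi)
  = 2.0780/(10·4.4) + 1/√9291 = 0.047227 + 0.010375 = 0.057602
P80 = (1/0.057602)² = 17.3606² = 301.39 µm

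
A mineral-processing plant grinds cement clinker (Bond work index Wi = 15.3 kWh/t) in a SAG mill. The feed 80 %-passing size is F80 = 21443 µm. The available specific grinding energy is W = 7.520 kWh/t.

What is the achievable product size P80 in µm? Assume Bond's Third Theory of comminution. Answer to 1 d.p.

W = 10·Wi·(P80^(-½) − F80^(-½))
1/√P80 = 1/√F80 + W/(10·Wi)
  = 7.5200/(10·15.3) + 1/√21443 = 0.049150 + 0.006829 = 0.055979
P80 = (1/0.055979)² = 17.8637² = 319.11 µm

P80 = 319.1 µm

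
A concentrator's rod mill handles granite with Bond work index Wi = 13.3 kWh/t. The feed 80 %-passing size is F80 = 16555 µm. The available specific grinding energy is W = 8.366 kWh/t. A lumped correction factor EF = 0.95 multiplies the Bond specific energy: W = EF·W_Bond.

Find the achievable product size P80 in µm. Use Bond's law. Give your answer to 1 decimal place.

W = 10 Wi (1/√P80 − 1/√F80)  [Bond]
W_Bond = W / EF = 8.366 / 0.95 = 8.8063 kWh/t
⇒ 1/√P80 = W_Bond/(10 Wi) + 1/√F80
  = 8.8063/(10·13.3) + 1/√16555 = 0.066213 + 0.007772 = 0.073985
P80 = (1/0.073985)² = 13.5163² = 182.69 µm

P80 = 182.7 µm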